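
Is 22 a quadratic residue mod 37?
By Euler's criterion: 22^{18} ≡ 36 (mod 37). Since this equals -1 (≡ 36), 22 is not a QR.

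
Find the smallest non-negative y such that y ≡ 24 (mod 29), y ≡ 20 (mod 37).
575

Using the Chinese Remainder Theorem:
M = product of moduli = 1073
For equation 1: M_1 = 37, 37 ≡ 8 (mod 29), inverse of 37 mod 29 is 11 (check: 8 × 11 = 88 ≡ 1 (mod 29))
For equation 2: M_2 = 29, 29 ≡ 29 (mod 37), inverse of 29 mod 37 is 23 (check: 29 × 23 = 667 ≡ 1 (mod 37))
Combine: y ≡ Σ r_i×M_i×(M_i⁻¹ mod m_i) = 24×37×11 + 20×29×23 = 9768 + 13340 = 23108
23108 mod 1073 = 575
y ≡ 575 (mod 1073)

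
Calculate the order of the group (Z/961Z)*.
930

Prime factorization: 961 = 31^2
Using the formula φ(n) = n × Π(1 - 1/p) for each prime factor p:
φ(961) = 961 × (1 - 1/31)
φ(961) = 930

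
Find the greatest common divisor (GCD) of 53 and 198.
1

Using the Euclidean algorithm:
53 = 0 × 198 + 53
198 = 3 × 53 + 39
53 = 1 × 39 + 14
39 = 2 × 14 + 11
14 = 1 × 11 + 3
11 = 3 × 3 + 2
3 = 1 × 2 + 1
2 = 2 × 1 + 0

GCD(53, 198) = 1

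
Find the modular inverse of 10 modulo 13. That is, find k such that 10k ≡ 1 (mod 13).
4

Using Extended Euclidean Algorithm:
gcd(10, 13) = 1
Bezout coefficients: 10 × 4 + 13 × -3 = 1
So 10 × 4 ≡ 1 (mod 13)
The inverse is 4 mod 13 = 4
Verification: 10 × 4 = 40 = 3 × 13 + 1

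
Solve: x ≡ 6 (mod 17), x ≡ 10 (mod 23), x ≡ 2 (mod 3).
M = 17 × 23 × 3 = 1173. M₁ = 69, y₁ ≡ 1 (mod 17). M₂ = 51, y₂ ≡ 14 (mod 23). M₃ = 391, y₃ ≡ 1 (mod 3). x = 6×69×1 + 10×51×14 + 2×391×1 ≡ 125 (mod 1173)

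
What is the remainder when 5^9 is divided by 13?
9 = 8 + 1 (binary 1001). Repeated squaring mod 13: 5^1 ≡ 5; 5^2 ≡ 5² = 25 ≡ 12; 5^4 ≡ 12² = 144 ≡ 1; 5^8 ≡ 1² = 1 ≡ 1. Multiply: 5^9 = 5^8 × 5^1 ≡ 1 × 5 (mod 13): 1 × 5 = 5 ≡ 5. So 5^9 ≡ 5 (mod 13).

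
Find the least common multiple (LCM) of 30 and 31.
930

First find GCD(30, 31) using the Euclidean algorithm:
30 = 0 × 31 + 30
31 = 1 × 30 + 1
30 = 30 × 1 + 0
GCD(30, 31) = 1

LCM formula: LCM(a, b) = (a × b) / GCD(a, b)
LCM(30, 31) = (30 × 31) / 1
LCM(30, 31) = 930 / 1
LCM(30, 31) = 930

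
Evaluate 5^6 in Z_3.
5 ≡ 2 (mod 3). 6 = 4 + 2 (binary 110). Repeated squaring mod 3: 2^1 ≡ 2; 2^2 ≡ 2² = 4 ≡ 1; 2^4 ≡ 1² = 1 ≡ 1. Multiply: 5^6 ≡ 2^4 × 2^2 ≡ 1 × 1 (mod 3): 1 × 1 = 1 ≡ 1. So 5^6 ≡ 1 (mod 3).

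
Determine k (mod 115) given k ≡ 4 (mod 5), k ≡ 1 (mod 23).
24

Using the Chinese Remainder Theorem:
M = product of moduli = 115
For equation 1: M_1 = 23, 23 ≡ 3 (mod 5), inverse of 23 mod 5 is 2 (check: 3 × 2 = 6 ≡ 1 (mod 5))
For equation 2: M_2 = 5, 5 ≡ 5 (mod 23), inverse of 5 mod 23 is 14 (check: 5 × 14 = 70 ≡ 1 (mod 23))
Combine: k ≡ Σ r_i×M_i×(M_i⁻¹ mod m_i) = 4×23×2 + 1×5×14 = 184 + 70 = 254
254 mod 115 = 24
k ≡ 24 (mod 115)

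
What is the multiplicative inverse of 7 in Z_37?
7^(-1) ≡ 16 (mod 37). Verification: 7 × 16 = 112 ≡ 1 (mod 37)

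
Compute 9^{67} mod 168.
9

Using successive squaring:
Binary expansion of 67: 1000011
Powers of 9 mod 168 (each is the square of the previous):
  9^1 ≡ 9 (mod 168)
  9^2 ≡ 9² = 81 ≡ 81 (mod 168)
  9^4 ≡ 81² = 6561 ≡ 9 (mod 168)
  9^8 ≡ 9² = 81 ≡ 81 (mod 168)
  9^16 ≡ 81² = 6561 ≡ 9 (mod 168)
  9^32 ≡ 9² = 81 ≡ 81 (mod 168)
  9^64 ≡ 81² = 6561 ≡ 9 (mod 168)
67 = 64 + 2 + 1, so 9^67 = 9^64 × 9^2 × 9^1 ≡ 9 × 81 × 9 (mod 168)
Multiplying step by step:
  9 × 81 = 729 ≡ 57 (mod 168)
  57 × 9 = 513 ≡ 9 (mod 168)
Result: 9^67 ≡ 9 (mod 168)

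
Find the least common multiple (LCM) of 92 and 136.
3128

First find GCD(92, 136) using the Euclidean algorithm:
92 = 0 × 136 + 92
136 = 1 × 92 + 44
92 = 2 × 44 + 4
44 = 11 × 4 + 0
GCD(92, 136) = 4

LCM formula: LCM(a, b) = (a × b) / GCD(a, b)
LCM(92, 136) = (92 × 136) / 4
LCM(92, 136) = 12512 / 4
LCM(92, 136) = 3128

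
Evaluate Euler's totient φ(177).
116

Prime factorization: 177 = 3 × 59
Using the formula φ(n) = n × Π(1 - 1/p) for each prime factor p:
φ(177) = 177 × (1 - 1/3) × (1 - 1/59)
φ(177) = 116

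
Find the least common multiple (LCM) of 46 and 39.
1794

First find GCD(46, 39) using the Euclidean algorithm:
46 = 1 × 39 + 7
39 = 5 × 7 + 4
7 = 1 × 4 + 3
4 = 1 × 3 + 1
3 = 3 × 1 + 0
GCD(46, 39) = 1

LCM formula: LCM(a, b) = (a × b) / GCD(a, b)
LCM(46, 39) = (46 × 39) / 1
LCM(46, 39) = 1794 / 1
LCM(46, 39) = 1794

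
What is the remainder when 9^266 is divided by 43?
Using Fermat: 9^{42} ≡ 1 (mod 43). 266 ≡ 14 (mod 42). So 9^{266} ≡ 9^{14} ≡ 6 (mod 43)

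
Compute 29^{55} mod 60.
29

Using successive squaring:
Binary expansion of 55: 110111
Powers of 29 mod 60 (each is the square of the previous):
  29^1 ≡ 29 (mod 60)
  29^2 ≡ 29² = 841 ≡ 1 (mod 60)
  29^4 ≡ 1² = 1 ≡ 1 (mod 60)
  29^8 ≡ 1² = 1 ≡ 1 (mod 60)
  29^16 ≡ 1² = 1 ≡ 1 (mod 60)
  29^32 ≡ 1² = 1 ≡ 1 (mod 60)
55 = 32 + 16 + 4 + 2 + 1, so 29^55 = 29^32 × 29^16 × 29^4 × 29^2 × 29^1 ≡ 1 × 1 × 1 × 1 × 29 (mod 60)
Multiplying step by step:
  1 × 1 = 1 ≡ 1 (mod 60)
  1 × 1 = 1 ≡ 1 (mod 60)
  1 × 1 = 1 ≡ 1 (mod 60)
  1 × 29 = 29 ≡ 29 (mod 60)
Result: 29^55 ≡ 29 (mod 60)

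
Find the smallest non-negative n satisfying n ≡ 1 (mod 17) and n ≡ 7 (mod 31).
M = 17 × 31 = 527. M₁ = 31, y₁ ≡ 11 (mod 17). M₂ = 17, y₂ ≡ 11 (mod 31). n = 1×31×11 + 7×17×11 ≡ 69 (mod 527)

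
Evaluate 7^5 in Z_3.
7 ≡ 1 (mod 3). 5 = 4 + 1 (binary 101). Repeated squaring mod 3: 1^1 ≡ 1; 1^2 ≡ 1² = 1 ≡ 1; 1^4 ≡ 1² = 1 ≡ 1. Multiply: 7^5 ≡ 1^4 × 1^1 ≡ 1 × 1 (mod 3): 1 × 1 = 1 ≡ 1. So 7^5 ≡ 1 (mod 3).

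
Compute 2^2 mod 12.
2 = 2 (binary 10). Repeated squaring mod 12: 2^1 ≡ 2; 2^2 ≡ 2² = 4 ≡ 4. So 2^2 ≡ 4 (mod 12).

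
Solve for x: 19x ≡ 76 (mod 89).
4

Since gcd(19, 89) = 1 divides 76, a solution exists.
Multiply both sides by the inverse of 19 mod 89:
  19^(-1) mod 89 = 75
  x ≡ 75 × 76 ≡ 5700 ≡ 4 (mod 89)
Verification: 19 × 4 = 76 = 0 × 89 + 76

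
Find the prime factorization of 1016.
2^3 × 127

Divide by primes starting from smallest:
1016 ÷ 2 = 508
508 ÷ 2 = 254
254 ÷ 2 = 127
127 ÷ 127 = 1

1016 = 2^3 × 127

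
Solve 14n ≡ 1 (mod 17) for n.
14^(-1) ≡ 11 (mod 17). Verification: 14 × 11 = 154 ≡ 1 (mod 17)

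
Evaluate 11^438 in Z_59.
Using Fermat: 11^{58} ≡ 1 (mod 59). 438 ≡ 32 (mod 58). So 11^{438} ≡ 11^{32} ≡ 26 (mod 59)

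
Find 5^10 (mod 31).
10 = 8 + 2 (binary 1010). Repeated squaring mod 31: 5^1 ≡ 5; 5^2 ≡ 5² = 25 ≡ 25; 5^4 ≡ 25² = 625 ≡ 5; 5^8 ≡ 5² = 25 ≡ 25. Multiply: 5^10 = 5^8 × 5^2 ≡ 25 × 25 (mod 31): 25 × 25 = 625 ≡ 5. So 5^10 ≡ 5 (mod 31).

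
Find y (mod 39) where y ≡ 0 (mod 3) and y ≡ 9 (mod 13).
M = 3 × 13 = 39. M₁ = 13, y₁ ≡ 1 (mod 3). M₂ = 3, y₂ ≡ 9 (mod 13). y = 0×13×1 + 9×3×9 ≡ 9 (mod 39)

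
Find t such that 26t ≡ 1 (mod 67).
26^(-1) ≡ 49 (mod 67). Verification: 26 × 49 = 1274 ≡ 1 (mod 67)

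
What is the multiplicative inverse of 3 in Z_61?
41

Using Extended Euclidean Algorithm:
gcd(3, 61) = 1
Bezout coefficients: 3 × -20 + 61 × 1 = 1
So 3 × -20 ≡ 1 (mod 61)
The inverse is -20 mod 61 = 41
Verification: 3 × 41 = 123 = 2 × 61 + 1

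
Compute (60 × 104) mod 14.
10

(60 × 104) = 6240
6240 mod 14 = 10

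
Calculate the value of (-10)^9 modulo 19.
(-10) ≡ 9 (mod 19). 9 = 8 + 1 (binary 1001). Repeated squaring mod 19: 9^1 ≡ 9; 9^2 ≡ 9² = 81 ≡ 5; 9^4 ≡ 5² = 25 ≡ 6; 9^8 ≡ 6² = 36 ≡ 17. Multiply: (-10)^9 ≡ 9^8 × 9^1 ≡ 17 × 9 (mod 19): 17 × 9 = 153 ≡ 1. So (-10)^9 ≡ 1 (mod 19).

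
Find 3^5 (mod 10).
5 = 4 + 1 (binary 101). Repeated squaring mod 10: 3^1 ≡ 3; 3^2 ≡ 3² = 9 ≡ 9; 3^4 ≡ 9² = 81 ≡ 1. Multiply: 3^5 = 3^4 × 3^1 ≡ 1 × 3 (mod 10): 1 × 3 = 3 ≡ 3. So 3^5 ≡ 3 (mod 10).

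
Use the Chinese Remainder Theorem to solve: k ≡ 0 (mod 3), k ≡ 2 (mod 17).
M = 3 × 17 = 51. M₁ = 17, y₁ ≡ 2 (mod 3). M₂ = 3, y₂ ≡ 6 (mod 17). k = 0×17×2 + 2×3×6 ≡ 36 (mod 51)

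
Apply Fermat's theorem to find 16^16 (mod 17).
By Fermat's Little Theorem, 16^{16} ≡ 1 (mod 17) since 17 is prime and gcd(16, 17) = 1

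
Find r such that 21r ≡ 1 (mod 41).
21^(-1) ≡ 2 (mod 41). Verification: 21 × 2 = 42 ≡ 1 (mod 41)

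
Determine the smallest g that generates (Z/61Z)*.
2

A primitive root g modulo p has order p-1 = 60
Prime divisors of 60: [2, 3, 5]
g is a primitive root iff g^(60/q) ≢ 1 (mod 61) for each prime divisor q
Testing small values:
  g = 2: 2^30 ≡ 60, 2^20 ≡ 47, 2^12 ≡ 9 (mod 61) → none is 1, primitive root!
The smallest primitive root is 2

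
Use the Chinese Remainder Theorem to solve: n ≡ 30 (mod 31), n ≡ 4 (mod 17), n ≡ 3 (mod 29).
2758

Using the Chinese Remainder Theorem:
M = product of moduli = 15283
For equation 1: M_1 = 493, 493 ≡ 28 (mod 31), inverse of 493 mod 31 is 10 (check: 28 × 10 = 280 ≡ 1 (mod 31))
For equation 2: M_2 = 899, 899 ≡ 15 (mod 17), inverse of 899 mod 17 is 8 (check: 15 × 8 = 120 ≡ 1 (mod 17))
For equation 3: M_3 = 527, 527 ≡ 5 (mod 29), inverse of 527 mod 29 is 6 (check: 5 × 6 = 30 ≡ 1 (mod 29))
Combine: n ≡ Σ r_i×M_i×(M_i⁻¹ mod m_i) = 30×493×10 + 4×899×8 + 3×527×6 = 147900 + 28768 + 9486 = 186154
186154 mod 15283 = 2758
n ≡ 2758 (mod 15283)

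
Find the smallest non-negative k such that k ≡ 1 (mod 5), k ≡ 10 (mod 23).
56

Using the Chinese Remainder Theorem:
M = product of moduli = 115
For equation 1: M_1 = 23, 23 ≡ 3 (mod 5), inverse of 23 mod 5 is 2 (check: 3 × 2 = 6 ≡ 1 (mod 5))
For equation 2: M_2 = 5, 5 ≡ 5 (mod 23), inverse of 5 mod 23 is 14 (check: 5 × 14 = 70 ≡ 1 (mod 23))
Combine: k ≡ Σ r_i×M_i×(M_i⁻¹ mod m_i) = 1×23×2 + 10×5×14 = 46 + 700 = 746
746 mod 115 = 56
k ≡ 56 (mod 115)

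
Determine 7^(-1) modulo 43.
7^(-1) ≡ 37 (mod 43). Verification: 7 × 37 = 259 ≡ 1 (mod 43)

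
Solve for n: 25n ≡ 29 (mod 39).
23

Since gcd(25, 39) = 1 divides 29, a solution exists.
Multiply both sides by the inverse of 25 mod 39:
  25^(-1) mod 39 = 25
  x ≡ 25 × 29 ≡ 725 ≡ 23 (mod 39)
Verification: 25 × 23 = 575 = 14 × 39 + 29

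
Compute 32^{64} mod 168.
88

Using successive squaring:
Binary expansion of 64: 1000000
Powers of 32 mod 168 (each is the square of the previous):
  32^1 ≡ 32 (mod 168)
  32^2 ≡ 32² = 1024 ≡ 16 (mod 168)
  32^4 ≡ 16² = 256 ≡ 88 (mod 168)
  32^8 ≡ 88² = 7744 ≡ 16 (mod 168)
  32^16 ≡ 16² = 256 ≡ 88 (mod 168)
  32^32 ≡ 88² = 7744 ≡ 16 (mod 168)
  32^64 ≡ 16² = 256 ≡ 88 (mod 168)
64 is a power of 2, so 32^64 is the last square: ≡ 88 (mod 168)
Result: 32^64 ≡ 88 (mod 168)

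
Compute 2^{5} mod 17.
15

Using successive squaring:
Binary expansion of 5: 101
Powers of 2 mod 17 (each is the square of the previous):
  2^1 ≡ 2 (mod 17)
  2^2 ≡ 2² = 4 ≡ 4 (mod 17)
  2^4 ≡ 4² = 16 ≡ 16 (mod 17)
5 = 4 + 1, so 2^5 = 2^4 × 2^1 ≡ 16 × 2 (mod 17)
Multiplying step by step:
  16 × 2 = 32 ≡ 15 (mod 17)
Result: 2^5 ≡ 15 (mod 17)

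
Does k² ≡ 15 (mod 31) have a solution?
By Euler's criterion: 15^{15} ≡ 30 (mod 31). Since this equals -1 (≡ 30), 15 is not a QR.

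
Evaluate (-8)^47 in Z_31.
Using Fermat: (-8)^{30} ≡ 1 (mod 31). 47 ≡ 17 (mod 30). So (-8)^{47} ≡ (-8)^{17} ≡ 29 (mod 31)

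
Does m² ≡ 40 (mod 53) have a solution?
By Euler's criterion: 40^{26} ≡ 1 (mod 53). Since this equals 1, 40 is a QR.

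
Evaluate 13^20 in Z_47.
Using repeated squaring. 20 = 16 + 4 (binary 10100). Repeated squaring mod 47: 13^1 ≡ 13; 13^2 ≡ 13² = 169 ≡ 28; 13^4 ≡ 28² = 784 ≡ 32; 13^8 ≡ 32² = 1024 ≡ 37; 13^16 ≡ 37² = 1369 ≡ 6. Multiply: 13^20 = 13^16 × 13^4 ≡ 6 × 32 (mod 47): 6 × 32 = 192 ≡ 4. So 13^20 ≡ 4 (mod 47).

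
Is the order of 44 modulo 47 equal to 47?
No, the actual order is 46, not 47.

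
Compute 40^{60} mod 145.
25

Using successive squaring:
Binary expansion of 60: 111100
Powers of 40 mod 145 (each is the square of the previous):
  40^1 ≡ 40 (mod 145)
  40^2 ≡ 40² = 1600 ≡ 5 (mod 145)
  40^4 ≡ 5² = 25 ≡ 25 (mod 145)
  40^8 ≡ 25² = 625 ≡ 45 (mod 145)
  40^16 ≡ 45² = 2025 ≡ 140 (mod 145)
  40^32 ≡ 140² = 19600 ≡ 25 (mod 145)
60 = 32 + 16 + 8 + 4, so 40^60 = 40^32 × 40^16 × 40^8 × 40^4 ≡ 25 × 140 × 45 × 25 (mod 145)
Multiplying step by step:
  25 × 140 = 3500 ≡ 20 (mod 145)
  20 × 45 = 900 ≡ 30 (mod 145)
  30 × 25 = 750 ≡ 25 (mod 145)
Result: 40^60 ≡ 25 (mod 145)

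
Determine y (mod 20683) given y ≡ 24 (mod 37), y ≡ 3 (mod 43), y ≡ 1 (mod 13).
13677

Using the Chinese Remainder Theorem:
M = product of moduli = 20683
For equation 1: M_1 = 559, 559 ≡ 4 (mod 37), inverse of 559 mod 37 is 28 (check: 4 × 28 = 112 ≡ 1 (mod 37))
For equation 2: M_2 = 481, 481 ≡ 8 (mod 43), inverse of 481 mod 43 is 27 (check: 8 × 27 = 216 ≡ 1 (mod 43))
For equation 3: M_3 = 1591, 1591 ≡ 5 (mod 13), inverse of 1591 mod 13 is 8 (check: 5 × 8 = 40 ≡ 1 (mod 13))
Combine: y ≡ Σ r_i×M_i×(M_i⁻¹ mod m_i) = 24×559×28 + 3×481×27 + 1×1591×8 = 375648 + 38961 + 12728 = 427337
427337 mod 20683 = 13677
y ≡ 13677 (mod 20683)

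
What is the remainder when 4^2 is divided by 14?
2 = 2 (binary 10). Repeated squaring mod 14: 4^1 ≡ 4; 4^2 ≡ 4² = 16 ≡ 2. So 4^2 ≡ 2 (mod 14).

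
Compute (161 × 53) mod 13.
5

(161 × 53) = 8533
8533 mod 13 = 5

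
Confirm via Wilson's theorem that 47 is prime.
(46)! mod 47 = 46. Since this equals -1 (mod 47), Wilson confirms 47 is prime.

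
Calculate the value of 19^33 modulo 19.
Using repeated squaring. 19 ≡ 0 (mod 19). 33 = 32 + 1 (binary 100001). Repeated squaring mod 19: 0^1 ≡ 0; 0^2 ≡ 0² = 0 ≡ 0; 0^4 ≡ 0² = 0 ≡ 0; 0^8 ≡ 0² = 0 ≡ 0; 0^16 ≡ 0² = 0 ≡ 0; 0^32 ≡ 0² = 0 ≡ 0. Multiply: 19^33 ≡ 0^32 × 0^1 ≡ 0 × 0 (mod 19): 0 × 0 = 0 ≡ 0. So 19^33 ≡ 0 (mod 19).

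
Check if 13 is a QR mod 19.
By Euler's criterion: 13^{9} ≡ 18 (mod 19). Since this equals -1 (≡ 18), 13 is not a QR.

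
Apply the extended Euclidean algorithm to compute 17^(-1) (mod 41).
Extended GCD: 17(-12) + 41(5) = 1. So 17^(-1) ≡ 29 ≡ 29 (mod 41). Verify: 17 × 29 = 493 ≡ 1 (mod 41)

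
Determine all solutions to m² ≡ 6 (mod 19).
The square roots of 6 mod 19 are 5 and 14. Verify: 5² = 25 ≡ 6 (mod 19)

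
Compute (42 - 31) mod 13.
11

(42 - 31) = 11
11 mod 13 = 11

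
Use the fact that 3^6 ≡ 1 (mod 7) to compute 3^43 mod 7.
By Fermat: 3^{6} ≡ 1 (mod 7). 43 = 7×6 + 1. So 3^{43} ≡ 3^{1} ≡ 3 (mod 7)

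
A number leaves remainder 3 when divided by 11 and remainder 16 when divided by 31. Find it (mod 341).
M = 11 × 31 = 341. M₁ = 31, y₁ ≡ 5 (mod 11). M₂ = 11, y₂ ≡ 17 (mod 31). m = 3×31×5 + 16×11×17 ≡ 47 (mod 341)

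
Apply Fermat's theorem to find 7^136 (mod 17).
By Fermat: 7^{16} ≡ 1 (mod 17). 136 = 8×16 + 8. So 7^{136} ≡ 7^{8} ≡ 16 (mod 17)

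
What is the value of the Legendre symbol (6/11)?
(6/11) = 6^{5} mod 11 = -1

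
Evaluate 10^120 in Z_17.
Using Fermat: 10^{16} ≡ 1 (mod 17). 120 ≡ 8 (mod 16). So 10^{120} ≡ 10^{8} ≡ 16 (mod 17)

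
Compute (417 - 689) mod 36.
16

(417 - 689) = -272
-272 mod 36 = 16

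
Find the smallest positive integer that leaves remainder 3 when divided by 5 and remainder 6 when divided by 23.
M = 5 × 23 = 115. M₁ = 23, y₁ ≡ 2 (mod 5). M₂ = 5, y₂ ≡ 14 (mod 23). x = 3×23×2 + 6×5×14 ≡ 98 (mod 115). The smallest positive such number is 98.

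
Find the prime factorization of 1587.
3 × 23^2

Divide by primes starting from smallest:
1587 ÷ 3 = 529
529 ÷ 23 = 23
23 ÷ 23 = 1

1587 = 3 × 23^2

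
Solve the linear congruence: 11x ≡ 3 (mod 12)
9

Since gcd(11, 12) = 1 divides 3, a solution exists.
Multiply both sides by the inverse of 11 mod 12:
  11^(-1) mod 12 = 11
  x ≡ 11 × 3 ≡ 33 ≡ 9 (mod 12)
Verification: 11 × 9 = 99 = 8 × 12 + 3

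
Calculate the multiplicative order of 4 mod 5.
Powers of 4 mod 5: 4^1≡4, 4^2≡1. Order = 2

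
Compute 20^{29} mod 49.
20

Using successive squaring:
Binary expansion of 29: 11101
Powers of 20 mod 49 (each is the square of the previous):
  20^1 ≡ 20 (mod 49)
  20^2 ≡ 20² = 400 ≡ 8 (mod 49)
  20^4 ≡ 8² = 64 ≡ 15 (mod 49)
  20^8 ≡ 15² = 225 ≡ 29 (mod 49)
  20^16 ≡ 29² = 841 ≡ 8 (mod 49)
29 = 16 + 8 + 4 + 1, so 20^29 = 20^16 × 20^8 × 20^4 × 20^1 ≡ 8 × 29 × 15 × 20 (mod 49)
Multiplying step by step:
  8 × 29 = 232 ≡ 36 (mod 49)
  36 × 15 = 540 ≡ 1 (mod 49)
  1 × 20 = 20 ≡ 20 (mod 49)
Result: 20^29 ≡ 20 (mod 49)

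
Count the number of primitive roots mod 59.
Number of primitive roots mod 59 = φ(58) = 28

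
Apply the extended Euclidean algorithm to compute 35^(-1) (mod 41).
Extended GCD: 35(-7) + 41(6) = 1. So 35^(-1) ≡ 34 ≡ 34 (mod 41). Verify: 35 × 34 = 1190 ≡ 1 (mod 41)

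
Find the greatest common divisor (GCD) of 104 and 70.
2

Using the Euclidean algorithm:
104 = 1 × 70 + 34
70 = 2 × 34 + 2
34 = 17 × 2 + 0

GCD(104, 70) = 2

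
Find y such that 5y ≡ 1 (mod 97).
5^(-1) ≡ 39 (mod 97). Verification: 5 × 39 = 195 ≡ 1 (mod 97)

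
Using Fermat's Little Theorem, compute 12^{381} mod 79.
41

By Fermat's Little Theorem, a^(p-1) ≡ 1 (mod p) for prime p and gcd(a, p) = 1
Here p = 79, so 12^78 ≡ 1 (mod 79)
We can reduce the exponent: 381 mod 78 = 69
So 12^381 ≡ 12^69 (mod 79)
Computing: 12^69 mod 79 = 41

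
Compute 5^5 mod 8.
5 = 4 + 1 (binary 101). Repeated squaring mod 8: 5^1 ≡ 5; 5^2 ≡ 5² = 25 ≡ 1; 5^4 ≡ 1² = 1 ≡ 1. Multiply: 5^5 = 5^4 × 5^1 ≡ 1 × 5 (mod 8): 1 × 5 = 5 ≡ 5. So 5^5 ≡ 5 (mod 8).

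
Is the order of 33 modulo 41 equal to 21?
No, the actual order is 20, not 21.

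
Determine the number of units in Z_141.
92

Prime factorization: 141 = 3 × 47
Using the formula φ(n) = n × Π(1 - 1/p) for each prime factor p:
φ(141) = 141 × (1 - 1/3) × (1 - 1/47)
φ(141) = 92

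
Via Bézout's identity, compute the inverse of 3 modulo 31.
Extended GCD: 3(-10) + 31(1) = 1. So 3^(-1) ≡ 21 ≡ 21 (mod 31). Verify: 3 × 21 = 63 ≡ 1 (mod 31)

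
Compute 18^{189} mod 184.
48

Using successive squaring:
Binary expansion of 189: 10111101
Powers of 18 mod 184 (each is the square of the previous):
  18^1 ≡ 18 (mod 184)
  18^2 ≡ 18² = 324 ≡ 140 (mod 184)
  18^4 ≡ 140² = 19600 ≡ 96 (mod 184)
  18^8 ≡ 96² = 9216 ≡ 16 (mod 184)
  18^16 ≡ 16² = 256 ≡ 72 (mod 184)
  18^32 ≡ 72² = 5184 ≡ 32 (mod 184)
  18^64 ≡ 32² = 1024 ≡ 104 (mod 184)
  18^128 ≡ 104² = 10816 ≡ 144 (mod 184)
189 = 128 + 32 + 16 + 8 + 4 + 1, so 18^189 = 18^128 × 18^32 × 18^16 × 18^8 × 18^4 × 18^1 ≡ 144 × 32 × 72 × 16 × 96 × 18 (mod 184)
Multiplying step by step:
  144 × 32 = 4608 ≡ 8 (mod 184)
  8 × 72 = 576 ≡ 24 (mod 184)
  24 × 16 = 384 ≡ 16 (mod 184)
  16 × 96 = 1536 ≡ 64 (mod 184)
  64 × 18 = 1152 ≡ 48 (mod 184)
Result: 18^189 ≡ 48 (mod 184)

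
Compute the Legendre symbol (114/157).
(114/157) = 114^{78} mod 157 = -1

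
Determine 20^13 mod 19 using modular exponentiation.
Using repeated squaring. 20 ≡ 1 (mod 19). 13 = 8 + 4 + 1 (binary 1101). Repeated squaring mod 19: 1^1 ≡ 1; 1^2 ≡ 1² = 1 ≡ 1; 1^4 ≡ 1² = 1 ≡ 1; 1^8 ≡ 1² = 1 ≡ 1. Multiply: 20^13 ≡ 1^8 × 1^4 × 1^1 ≡ 1 × 1 × 1 (mod 19): 1 × 1 = 1 ≡ 1; 1 × 1 = 1 ≡ 1. So 20^13 ≡ 1 (mod 19).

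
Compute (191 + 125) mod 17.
10

(191 + 125) = 316
316 mod 17 = 10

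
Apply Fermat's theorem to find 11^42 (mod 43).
By Fermat's Little Theorem, 11^{42} ≡ 1 (mod 43) since 43 is prime and gcd(11, 43) = 1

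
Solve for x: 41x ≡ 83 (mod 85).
58

Since gcd(41, 85) = 1 divides 83, a solution exists.
Multiply both sides by the inverse of 41 mod 85:
  41^(-1) mod 85 = 56
  x ≡ 56 × 83 ≡ 4648 ≡ 58 (mod 85)
Verification: 41 × 58 = 2378 = 27 × 85 + 83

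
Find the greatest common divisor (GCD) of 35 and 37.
1

Using the Euclidean algorithm:
35 = 0 × 37 + 35
37 = 1 × 35 + 2
35 = 17 × 2 + 1
2 = 2 × 1 + 0

GCD(35, 37) = 1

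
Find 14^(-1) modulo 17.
11

Using Extended Euclidean Algorithm:
gcd(14, 17) = 1
Bezout coefficients: 14 × -6 + 17 × 5 = 1
So 14 × -6 ≡ 1 (mod 17)
The inverse is -6 mod 17 = 11
Verification: 14 × 11 = 154 = 9 × 17 + 1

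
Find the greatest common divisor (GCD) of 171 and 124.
1

Using the Euclidean algorithm:
171 = 1 × 124 + 47
124 = 2 × 47 + 30
47 = 1 × 30 + 17
30 = 1 × 17 + 13
17 = 1 × 13 + 4
13 = 3 × 4 + 1
4 = 4 × 1 + 0

GCD(171, 124) = 1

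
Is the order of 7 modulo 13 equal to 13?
No, the actual order is 12, not 13.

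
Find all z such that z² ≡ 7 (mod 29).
The square roots of 7 mod 29 are 23 and 6. Verify: 23² = 529 ≡ 7 (mod 29)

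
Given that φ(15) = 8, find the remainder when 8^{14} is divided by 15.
By Euler: 8^{8} ≡ 1 (mod 15) since gcd(8, 15) = 1. 14 = 1×8 + 6. So 8^{14} ≡ 8^{6} ≡ 4 (mod 15)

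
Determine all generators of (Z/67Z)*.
Primitive roots mod 67: {2, 7, 11, 12, 13, 18, 20, 28, 31, 32, 34, 41, 44, 46, 48, 50, 51, 57, 61, 63}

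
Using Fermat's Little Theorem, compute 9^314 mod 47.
By Fermat: 9^{46} ≡ 1 (mod 47). 314 = 6×46 + 38. So 9^{314} ≡ 9^{38} ≡ 25 (mod 47)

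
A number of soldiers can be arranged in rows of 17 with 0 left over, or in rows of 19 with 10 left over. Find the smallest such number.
M = 17 × 19 = 323. M₁ = 19, y₁ ≡ 9 (mod 17). M₂ = 17, y₂ ≡ 9 (mod 19). t = 0×19×9 + 10×17×9 ≡ 238 (mod 323). The smallest positive such number is 238.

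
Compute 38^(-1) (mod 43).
17

Using Extended Euclidean Algorithm:
gcd(38, 43) = 1
Bezout coefficients: 38 × 17 + 43 × -15 = 1
So 38 × 17 ≡ 1 (mod 43)
The inverse is 17 mod 43 = 17
Verification: 38 × 17 = 646 = 15 × 43 + 1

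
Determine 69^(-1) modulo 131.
69^(-1) ≡ 19 (mod 131). Verification: 69 × 19 = 1311 ≡ 1 (mod 131)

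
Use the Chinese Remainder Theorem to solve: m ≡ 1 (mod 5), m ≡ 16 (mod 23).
M = 5 × 23 = 115. M₁ = 23, y₁ ≡ 2 (mod 5). M₂ = 5, y₂ ≡ 14 (mod 23). m = 1×23×2 + 16×5×14 ≡ 16 (mod 115)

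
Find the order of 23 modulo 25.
Powers of 23 mod 25: 23^1≡23, 23^2≡4, 23^3≡17, 23^4≡16, 23^5≡18, 23^6≡14, 23^7≡22, 23^8≡6, 23^9≡13, 23^10≡24, 23^11≡2, 23^12≡21, 23^13≡8, 23^14≡9, 23^15≡7, 23^16≡11, 23^17≡3, 23^18≡19, 23^19≡12, 23^20≡1. Order = 20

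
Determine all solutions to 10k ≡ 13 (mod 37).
5

Since gcd(10, 37) = 1 divides 13, a solution exists.
Multiply both sides by the inverse of 10 mod 37:
  10^(-1) mod 37 = 26
  x ≡ 26 × 13 ≡ 338 ≡ 5 (mod 37)
Verification: 10 × 5 = 50 = 1 × 37 + 13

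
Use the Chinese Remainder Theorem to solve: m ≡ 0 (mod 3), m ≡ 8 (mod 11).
M = 3 × 11 = 33. M₁ = 11, y₁ ≡ 2 (mod 3). M₂ = 3, y₂ ≡ 4 (mod 11). m = 0×11×2 + 8×3×4 ≡ 30 (mod 33)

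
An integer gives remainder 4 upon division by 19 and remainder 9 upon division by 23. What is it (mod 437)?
M = 19 × 23 = 437. M₁ = 23, y₁ ≡ 5 (mod 19). M₂ = 19, y₂ ≡ 17 (mod 23). r = 4×23×5 + 9×19×17 ≡ 308 (mod 437). The smallest positive such number is 308.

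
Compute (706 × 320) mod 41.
10

(706 × 320) = 225920
225920 mod 41 = 10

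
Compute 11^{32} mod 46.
25

Using successive squaring:
Binary expansion of 32: 100000
Powers of 11 mod 46 (each is the square of the previous):
  11^1 ≡ 11 (mod 46)
  11^2 ≡ 11² = 121 ≡ 29 (mod 46)
  11^4 ≡ 29² = 841 ≡ 13 (mod 46)
  11^8 ≡ 13² = 169 ≡ 31 (mod 46)
  11^16 ≡ 31² = 961 ≡ 41 (mod 46)
  11^32 ≡ 41² = 1681 ≡ 25 (mod 46)
32 is a power of 2, so 11^32 is the last square: ≡ 25 (mod 46)
Result: 11^32 ≡ 25 (mod 46)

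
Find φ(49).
42

Prime factorization: 49 = 7^2
Using the formula φ(n) = n × Π(1 - 1/p) for each prime factor p:
φ(49) = 49 × (1 - 1/7)
φ(49) = 42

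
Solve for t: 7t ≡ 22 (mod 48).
10

Since gcd(7, 48) = 1 divides 22, a solution exists.
Multiply both sides by the inverse of 7 mod 48:
  7^(-1) mod 48 = 7
  x ≡ 7 × 22 ≡ 154 ≡ 10 (mod 48)
Verification: 7 × 10 = 70 = 1 × 48 + 22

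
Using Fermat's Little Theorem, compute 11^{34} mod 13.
10

By Fermat's Little Theorem, a^(p-1) ≡ 1 (mod p) for prime p and gcd(a, p) = 1
Here p = 13, so 11^12 ≡ 1 (mod 13)
We can reduce the exponent: 34 mod 12 = 10
So 11^34 ≡ 11^10 (mod 13)
Computing: 11^10 mod 13 = 10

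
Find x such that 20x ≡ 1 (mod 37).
20^(-1) ≡ 13 (mod 37). Verification: 20 × 13 = 260 ≡ 1 (mod 37)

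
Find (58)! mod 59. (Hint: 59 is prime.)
By Wilson's theorem, (58)! ≡ -1 ≡ 58 (mod 59)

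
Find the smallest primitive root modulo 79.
p - 1 = 78 has prime divisors 2, 3, 13. h is a primitive root mod 79 iff h^(78/q) ≢ 1 (mod 79) for each such q.
h = 2: 2^39 ≡ 1, 2^26 ≡ 23, 2^6 ≡ 64 (mod 79); 2^39 ≡ 1, so not a primitive root.
h = 3: 3^39 ≡ 78, 3^26 ≡ 23, 3^6 ≡ 18 (mod 79); none is 1, so 3 has order 78 and is a primitive root.
The smallest primitive root mod 79 is g = 3.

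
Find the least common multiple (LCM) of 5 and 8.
40

First find GCD(5, 8) using the Euclidean algorithm:
5 = 0 × 8 + 5
8 = 1 × 5 + 3
5 = 1 × 3 + 2
3 = 1 × 2 + 1
2 = 2 × 1 + 0
GCD(5, 8) = 1

LCM formula: LCM(a, b) = (a × b) / GCD(a, b)
LCM(5, 8) = (5 × 8) / 1
LCM(5, 8) = 40 / 1
LCM(5, 8) = 40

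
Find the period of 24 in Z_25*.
Powers of 24 mod 25: 24^1≡24, 24^2≡1. Order = 2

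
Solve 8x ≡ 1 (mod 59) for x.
37

Using Extended Euclidean Algorithm:
gcd(8, 59) = 1
Bezout coefficients: 8 × -22 + 59 × 3 = 1
So 8 × -22 ≡ 1 (mod 59)
The inverse is -22 mod 59 = 37
Verification: 8 × 37 = 296 = 5 × 59 + 1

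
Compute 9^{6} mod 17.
4

Using successive squaring:
Binary expansion of 6: 110
Powers of 9 mod 17 (each is the square of the previous):
  9^1 ≡ 9 (mod 17)
  9^2 ≡ 9² = 81 ≡ 13 (mod 17)
  9^4 ≡ 13² = 169 ≡ 16 (mod 17)
6 = 4 + 2, so 9^6 = 9^4 × 9^2 ≡ 16 × 13 (mod 17)
Multiplying step by step:
  16 × 13 = 208 ≡ 4 (mod 17)
Result: 9^6 ≡ 4 (mod 17)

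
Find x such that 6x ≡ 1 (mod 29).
6^(-1) ≡ 5 (mod 29). Verification: 6 × 5 = 30 ≡ 1 (mod 29)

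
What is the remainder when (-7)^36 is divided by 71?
Using repeated squaring. (-7) ≡ 64 (mod 71). 36 = 32 + 4 (binary 100100). Repeated squaring mod 71: 64^1 ≡ 64; 64^2 ≡ 64² = 4096 ≡ 49; 64^4 ≡ 49² = 2401 ≡ 58; 64^8 ≡ 58² = 3364 ≡ 27; 64^16 ≡ 27² = 729 ≡ 19; 64^32 ≡ 19² = 361 ≡ 6. Multiply: (-7)^36 ≡ 64^32 × 64^4 ≡ 6 × 58 (mod 71): 6 × 58 = 348 ≡ 64. So (-7)^36 ≡ 64 (mod 71).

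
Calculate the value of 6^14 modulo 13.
Using Fermat: 6^{12} ≡ 1 (mod 13). 14 ≡ 2 (mod 12). So 6^{14} ≡ 6^{2} ≡ 10 (mod 13)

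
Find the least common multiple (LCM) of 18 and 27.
54

First find GCD(18, 27) using the Euclidean algorithm:
18 = 0 × 27 + 18
27 = 1 × 18 + 9
18 = 2 × 9 + 0
GCD(18, 27) = 9

LCM formula: LCM(a, b) = (a × b) / GCD(a, b)
LCM(18, 27) = (18 × 27) / 9
LCM(18, 27) = 486 / 9
LCM(18, 27) = 54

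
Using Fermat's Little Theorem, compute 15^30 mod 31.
By Fermat's Little Theorem, 15^{30} ≡ 1 (mod 31) since 31 is prime and gcd(15, 31) = 1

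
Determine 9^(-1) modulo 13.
9^(-1) ≡ 3 (mod 13). Verification: 9 × 3 = 27 ≡ 1 (mod 13)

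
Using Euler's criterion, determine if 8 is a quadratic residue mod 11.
By Euler's criterion: 8^{5} ≡ 10 (mod 11). Since this equals -1 (≡ 10), 8 is not a QR.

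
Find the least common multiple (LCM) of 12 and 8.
24

First find GCD(12, 8) using the Euclidean algorithm:
12 = 1 × 8 + 4
8 = 2 × 4 + 0
GCD(12, 8) = 4

LCM formula: LCM(a, b) = (a × b) / GCD(a, b)
LCM(12, 8) = (12 × 8) / 4
LCM(12, 8) = 96 / 4
LCM(12, 8) = 24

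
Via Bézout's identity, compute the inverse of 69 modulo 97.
Extended GCD: 69(45) + 97(-32) = 1. So 69^(-1) ≡ 45 ≡ 45 (mod 97). Verify: 69 × 45 = 3105 ≡ 1 (mod 97)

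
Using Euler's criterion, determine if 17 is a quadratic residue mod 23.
By Euler's criterion: 17^{11} ≡ 22 (mod 23). Since this equals -1 (≡ 22), 17 is not a QR.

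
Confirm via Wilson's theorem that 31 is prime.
(30)! mod 31 = 30. Since this equals -1 (mod 31), Wilson confirms 31 is prime.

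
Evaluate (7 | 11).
(7/11) = 7^{5} mod 11 = -1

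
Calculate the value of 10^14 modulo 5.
Using repeated squaring. 10 ≡ 0 (mod 5). 14 = 8 + 4 + 2 (binary 1110). Repeated squaring mod 5: 0^1 ≡ 0; 0^2 ≡ 0² = 0 ≡ 0; 0^4 ≡ 0² = 0 ≡ 0; 0^8 ≡ 0² = 0 ≡ 0. Multiply: 10^14 ≡ 0^8 × 0^4 × 0^2 ≡ 0 × 0 × 0 (mod 5): 0 × 0 = 0 ≡ 0; 0 × 0 = 0 ≡ 0. So 10^14 ≡ 0 (mod 5).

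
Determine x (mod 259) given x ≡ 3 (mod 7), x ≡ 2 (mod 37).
150

Using the Chinese Remainder Theorem:
M = product of moduli = 259
For equation 1: M_1 = 37, 37 ≡ 2 (mod 7), inverse of 37 mod 7 is 4 (check: 2 × 4 = 8 ≡ 1 (mod 7))
For equation 2: M_2 = 7, 7 ≡ 7 (mod 37), inverse of 7 mod 37 is 16 (check: 7 × 16 = 112 ≡ 1 (mod 37))
Combine: x ≡ Σ r_i×M_i×(M_i⁻¹ mod m_i) = 3×37×4 + 2×7×16 = 444 + 224 = 668
668 mod 259 = 150
x ≡ 150 (mod 259)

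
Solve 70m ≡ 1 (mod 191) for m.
70^(-1) ≡ 161 (mod 191). Verification: 70 × 161 = 11270 ≡ 1 (mod 191)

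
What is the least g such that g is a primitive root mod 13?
p - 1 = 12 has prime divisors 2, 3. h is a primitive root mod 13 iff h^(12/q) ≢ 1 (mod 13) for each such q.
h = 2: 2^6 ≡ 12, 2^4 ≡ 3 (mod 13); none is 1, so 2 has order 12 and is a primitive root.
The smallest primitive root mod 13 is g = 2.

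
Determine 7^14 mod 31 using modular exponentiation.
Using repeated squaring. 14 = 8 + 4 + 2 (binary 1110). Repeated squaring mod 31: 7^1 ≡ 7; 7^2 ≡ 7² = 49 ≡ 18; 7^4 ≡ 18² = 324 ≡ 14; 7^8 ≡ 14² = 196 ≡ 10. Multiply: 7^14 = 7^8 × 7^4 × 7^2 ≡ 10 × 14 × 18 (mod 31): 10 × 14 = 140 ≡ 16; 16 × 18 = 288 ≡ 9. So 7^14 ≡ 9 (mod 31).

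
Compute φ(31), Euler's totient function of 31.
30

Prime factorization: 31 = 31
Using the formula φ(n) = n × Π(1 - 1/p) for each prime factor p:
φ(31) = 31 × (1 - 1/31)
φ(31) = 30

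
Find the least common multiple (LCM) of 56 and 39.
2184

First find GCD(56, 39) using the Euclidean algorithm:
56 = 1 × 39 + 17
39 = 2 × 17 + 5
17 = 3 × 5 + 2
5 = 2 × 2 + 1
2 = 2 × 1 + 0
GCD(56, 39) = 1

LCM formula: LCM(a, b) = (a × b) / GCD(a, b)
LCM(56, 39) = (56 × 39) / 1
LCM(56, 39) = 2184 / 1
LCM(56, 39) = 2184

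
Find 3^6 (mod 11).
6 = 4 + 2 (binary 110). Repeated squaring mod 11: 3^1 ≡ 3; 3^2 ≡ 3² = 9 ≡ 9; 3^4 ≡ 9² = 81 ≡ 4. Multiply: 3^6 = 3^4 × 3^2 ≡ 4 × 9 (mod 11): 4 × 9 = 36 ≡ 3. So 3^6 ≡ 3 (mod 11).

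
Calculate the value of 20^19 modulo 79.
Using repeated squaring. 19 = 16 + 2 + 1 (binary 10011). Repeated squaring mod 79: 20^1 ≡ 20; 20^2 ≡ 20² = 400 ≡ 5; 20^4 ≡ 5² = 25 ≡ 25; 20^8 ≡ 25² = 625 ≡ 72; 20^16 ≡ 72² = 5184 ≡ 49. Multiply: 20^19 = 20^16 × 20^2 × 20^1 ≡ 49 × 5 × 20 (mod 79): 49 × 5 = 245 ≡ 8; 8 × 20 = 160 ≡ 2. So 20^19 ≡ 2 (mod 79).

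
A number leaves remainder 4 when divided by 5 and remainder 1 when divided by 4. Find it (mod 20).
M = 5 × 4 = 20. M₁ = 4, y₁ ≡ 4 (mod 5). M₂ = 5, y₂ ≡ 1 (mod 4). n = 4×4×4 + 1×5×1 ≡ 9 (mod 20)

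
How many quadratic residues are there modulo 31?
For prime 31, there are (p-1)/2 = (31-1)/2 = 15 quadratic residues (excluding 0).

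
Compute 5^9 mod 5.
5 ≡ 0 (mod 5). 9 = 8 + 1 (binary 1001). Repeated squaring mod 5: 0^1 ≡ 0; 0^2 ≡ 0² = 0 ≡ 0; 0^4 ≡ 0² = 0 ≡ 0; 0^8 ≡ 0² = 0 ≡ 0. Multiply: 5^9 ≡ 0^8 × 0^1 ≡ 0 × 0 (mod 5): 0 × 0 = 0 ≡ 0. So 5^9 ≡ 0 (mod 5).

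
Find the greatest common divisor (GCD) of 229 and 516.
1

Using the Euclidean algorithm:
229 = 0 × 516 + 229
516 = 2 × 229 + 58
229 = 3 × 58 + 55
58 = 1 × 55 + 3
55 = 18 × 3 + 1
3 = 3 × 1 + 0

GCD(229, 516) = 1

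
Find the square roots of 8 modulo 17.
The square roots of 8 mod 17 are 12 and 5. Verify: 12² = 144 ≡ 8 (mod 17)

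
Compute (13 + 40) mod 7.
4

(13 + 40) = 53
53 mod 7 = 4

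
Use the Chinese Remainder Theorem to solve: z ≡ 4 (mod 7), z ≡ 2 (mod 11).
M = 7 × 11 = 77. M₁ = 11, y₁ ≡ 2 (mod 7). M₂ = 7, y₂ ≡ 8 (mod 11). z = 4×11×2 + 2×7×8 ≡ 46 (mod 77)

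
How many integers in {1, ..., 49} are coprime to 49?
42

Prime factorization: 49 = 7^2
Using the formula φ(n) = n × Π(1 - 1/p) for each prime factor p:
φ(49) = 49 × (1 - 1/7)
φ(49) = 42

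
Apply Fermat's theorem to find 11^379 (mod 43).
By Fermat: 11^{42} ≡ 1 (mod 43). 379 ≡ 1 (mod 42). So 11^{379} ≡ 11^{1} ≡ 11 (mod 43)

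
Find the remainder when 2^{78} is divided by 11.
By Fermat: 2^{10} ≡ 1 (mod 11). 78 = 7×10 + 8. So 2^{78} ≡ 2^{8} ≡ 3 (mod 11)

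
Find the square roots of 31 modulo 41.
The square roots of 31 mod 41 are 20 and 21. Verify: 20² = 400 ≡ 31 (mod 41)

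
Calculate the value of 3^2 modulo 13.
2 = 2 (binary 10). Repeated squaring mod 13: 3^1 ≡ 3; 3^2 ≡ 3² = 9 ≡ 9. So 3^2 ≡ 9 (mod 13).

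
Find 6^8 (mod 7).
8 = 8 (binary 1000). Repeated squaring mod 7: 6^1 ≡ 6; 6^2 ≡ 6² = 36 ≡ 1; 6^4 ≡ 1² = 1 ≡ 1; 6^8 ≡ 1² = 1 ≡ 1. So 6^8 ≡ 1 (mod 7).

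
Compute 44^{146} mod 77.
11

Using successive squaring:
Binary expansion of 146: 10010010
Powers of 44 mod 77 (each is the square of the previous):
  44^1 ≡ 44 (mod 77)
  44^2 ≡ 44² = 1936 ≡ 11 (mod 77)
  44^4 ≡ 11² = 121 ≡ 44 (mod 77)
  44^8 ≡ 44² = 1936 ≡ 11 (mod 77)
  44^16 ≡ 11² = 121 ≡ 44 (mod 77)
  44^32 ≡ 44² = 1936 ≡ 11 (mod 77)
  44^64 ≡ 11² = 121 ≡ 44 (mod 77)
  44^128 ≡ 44² = 1936 ≡ 11 (mod 77)
146 = 128 + 16 + 2, so 44^146 = 44^128 × 44^16 × 44^2 ≡ 11 × 44 × 11 (mod 77)
Multiplying step by step:
  11 × 44 = 484 ≡ 22 (mod 77)
  22 × 11 = 242 ≡ 11 (mod 77)
Result: 44^146 ≡ 11 (mod 77)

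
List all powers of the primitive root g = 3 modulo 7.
g^1, g^2, ..., g^{6} mod 7: {3, 2, 6, 4, 5, 1}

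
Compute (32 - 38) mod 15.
9

(32 - 38) = -6
-6 mod 15 = 9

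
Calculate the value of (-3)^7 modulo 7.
(-3) ≡ 4 (mod 7). 7 = 4 + 2 + 1 (binary 111). Repeated squaring mod 7: 4^1 ≡ 4; 4^2 ≡ 4² = 16 ≡ 2; 4^4 ≡ 2² = 4 ≡ 4. Multiply: (-3)^7 ≡ 4^4 × 4^2 × 4^1 ≡ 4 × 2 × 4 (mod 7): 4 × 2 = 8 ≡ 1; 1 × 4 = 4 ≡ 4. So (-3)^7 ≡ 4 (mod 7).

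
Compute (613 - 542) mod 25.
21

(613 - 542) = 71
71 mod 25 = 21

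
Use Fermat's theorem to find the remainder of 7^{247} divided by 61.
43

By Fermat's Little Theorem, a^(p-1) ≡ 1 (mod p) for prime p and gcd(a, p) = 1
Here p = 61, so 7^60 ≡ 1 (mod 61)
We can reduce the exponent: 247 mod 60 = 7
So 7^247 ≡ 7^7 (mod 61)
Computing: 7^7 mod 61 = 43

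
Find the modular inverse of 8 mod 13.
8^(-1) ≡ 5 (mod 13). Verification: 8 × 5 = 40 ≡ 1 (mod 13)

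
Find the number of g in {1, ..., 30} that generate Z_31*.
Number of primitive roots mod 31 = φ(30) = 8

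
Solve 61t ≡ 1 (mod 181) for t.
61^(-1) ≡ 92 (mod 181). Verification: 61 × 92 = 5612 ≡ 1 (mod 181)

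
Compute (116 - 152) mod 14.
6

(116 - 152) = -36
-36 mod 14 = 6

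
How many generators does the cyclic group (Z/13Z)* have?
4

The number of primitive roots modulo p is φ(p-1) = φ(12)
φ(12) = 4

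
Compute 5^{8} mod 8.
1

Using successive squaring:
Binary expansion of 8: 1000
Powers of 5 mod 8 (each is the square of the previous):
  5^1 ≡ 5 (mod 8)
  5^2 ≡ 5² = 25 ≡ 1 (mod 8)
  5^4 ≡ 1² = 1 ≡ 1 (mod 8)
  5^8 ≡ 1² = 1 ≡ 1 (mod 8)
8 is a power of 2, so 5^8 is the last square: ≡ 1 (mod 8)
Result: 5^8 ≡ 1 (mod 8)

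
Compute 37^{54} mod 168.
1

Using successive squaring:
Binary expansion of 54: 110110
Powers of 37 mod 168 (each is the square of the previous):
  37^1 ≡ 37 (mod 168)
  37^2 ≡ 37² = 1369 ≡ 25 (mod 168)
  37^4 ≡ 25² = 625 ≡ 121 (mod 168)
  37^8 ≡ 121² = 14641 ≡ 25 (mod 168)
  37^16 ≡ 25² = 625 ≡ 121 (mod 168)
  37^32 ≡ 121² = 14641 ≡ 25 (mod 168)
54 = 32 + 16 + 4 + 2, so 37^54 = 37^32 × 37^16 × 37^4 × 37^2 ≡ 25 × 121 × 121 × 25 (mod 168)
Multiplying step by step:
  25 × 121 = 3025 ≡ 1 (mod 168)
  1 × 121 = 121 ≡ 121 (mod 168)
  121 × 25 = 3025 ≡ 1 (mod 168)
Result: 37^54 ≡ 1 (mod 168)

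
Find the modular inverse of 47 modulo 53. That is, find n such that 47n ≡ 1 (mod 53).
44

Using Extended Euclidean Algorithm:
gcd(47, 53) = 1
Bezout coefficients: 47 × -9 + 53 × 8 = 1
So 47 × -9 ≡ 1 (mod 53)
The inverse is -9 mod 53 = 44
Verification: 47 × 44 = 2068 = 39 × 53 + 1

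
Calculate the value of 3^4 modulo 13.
4 = 4 (binary 100). Repeated squaring mod 13: 3^1 ≡ 3; 3^2 ≡ 3² = 9 ≡ 9; 3^4 ≡ 9² = 81 ≡ 3. So 3^4 ≡ 3 (mod 13).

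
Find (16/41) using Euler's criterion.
(16/41) = 16^{20} mod 41 = 1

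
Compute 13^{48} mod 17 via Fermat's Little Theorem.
1

By Fermat's Little Theorem, a^(p-1) ≡ 1 (mod p) for prime p and gcd(a, p) = 1
Here p = 17, so 13^16 ≡ 1 (mod 17)
We can reduce the exponent: 48 mod 16 = 0
So 13^48 ≡ 13^0 (mod 17)
Computing: 13^0 mod 17 = 1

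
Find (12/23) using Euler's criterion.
(12/23) = 12^{11} mod 23 = 1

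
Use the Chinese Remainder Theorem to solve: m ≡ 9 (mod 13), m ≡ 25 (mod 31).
M = 13 × 31 = 403. M₁ = 31, y₁ ≡ 8 (mod 13). M₂ = 13, y₂ ≡ 12 (mod 31). m = 9×31×8 + 25×13×12 ≡ 87 (mod 403)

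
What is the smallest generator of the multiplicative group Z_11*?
p - 1 = 10 has prime divisors 2, 5. h is a primitive root mod 11 iff h^(10/q) ≢ 1 (mod 11) for each such q.
h = 2: 2^5 ≡ 10, 2^2 ≡ 4 (mod 11); none is 1, so 2 has order 10 and is a primitive root.
The smallest primitive root mod 11 is g = 2.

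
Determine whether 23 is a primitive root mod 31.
p - 1 = 30 has prime divisors 2, 3, 5. Check 23^(30/q) mod 31 for each: 23^(30/2) = 23^15 ≡ 30, 23^(30/3) = 23^10 ≡ 1, 23^(30/5) = 23^6 ≡ 8 (mod 31). Since 23^10 ≡ 1 (mod 31), the order of 23 divides 10 (in fact the order is 10) ≠ 30, so it is not a primitive root.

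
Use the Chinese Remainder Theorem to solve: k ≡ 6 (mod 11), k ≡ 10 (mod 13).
M = 11 × 13 = 143. M₁ = 13, y₁ ≡ 6 (mod 11). M₂ = 11, y₂ ≡ 6 (mod 13). k = 6×13×6 + 10×11×6 ≡ 127 (mod 143)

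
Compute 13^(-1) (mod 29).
13^(-1) ≡ 9 (mod 29). Verification: 13 × 9 = 117 ≡ 1 (mod 29)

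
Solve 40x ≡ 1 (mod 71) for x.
16

Using Extended Euclidean Algorithm:
gcd(40, 71) = 1
Bezout coefficients: 40 × 16 + 71 × -9 = 1
So 40 × 16 ≡ 1 (mod 71)
The inverse is 16 mod 71 = 16
Verification: 40 × 16 = 640 = 9 × 71 + 1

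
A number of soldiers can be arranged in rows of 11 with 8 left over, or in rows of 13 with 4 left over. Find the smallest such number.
M = 11 × 13 = 143. M₁ = 13, y₁ ≡ 6 (mod 11). M₂ = 11, y₂ ≡ 6 (mod 13). m = 8×13×6 + 4×11×6 ≡ 30 (mod 143). The smallest positive such number is 30.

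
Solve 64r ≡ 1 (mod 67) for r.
64^(-1) ≡ 22 (mod 67). Verification: 64 × 22 = 1408 ≡ 1 (mod 67)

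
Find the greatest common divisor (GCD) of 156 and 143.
13

Using the Euclidean algorithm:
156 = 1 × 143 + 13
143 = 11 × 13 + 0

GCD(156, 143) = 13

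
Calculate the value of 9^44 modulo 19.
Using Fermat: 9^{18} ≡ 1 (mod 19). 44 ≡ 8 (mod 18). So 9^{44} ≡ 9^{8} ≡ 17 (mod 19)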